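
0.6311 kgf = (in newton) 6.189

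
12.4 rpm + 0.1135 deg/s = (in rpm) 12.42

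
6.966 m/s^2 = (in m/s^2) 6.966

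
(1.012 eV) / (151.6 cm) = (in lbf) 2.404e-20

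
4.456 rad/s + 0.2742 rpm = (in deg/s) 257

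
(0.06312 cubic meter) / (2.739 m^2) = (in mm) 23.04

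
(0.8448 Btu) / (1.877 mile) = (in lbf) 0.06633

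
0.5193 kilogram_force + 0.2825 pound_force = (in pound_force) 1.427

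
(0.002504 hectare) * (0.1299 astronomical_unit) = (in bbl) 3.061e+12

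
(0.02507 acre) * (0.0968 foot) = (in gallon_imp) 658.5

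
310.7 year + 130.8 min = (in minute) 1.633e+08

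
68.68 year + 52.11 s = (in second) 2.166e+09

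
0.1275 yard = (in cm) 11.66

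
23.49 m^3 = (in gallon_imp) 5167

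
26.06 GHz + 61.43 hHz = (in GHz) 26.06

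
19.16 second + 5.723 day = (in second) 4.945e+05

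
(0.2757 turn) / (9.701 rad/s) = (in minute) 0.002976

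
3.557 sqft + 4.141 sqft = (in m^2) 0.7152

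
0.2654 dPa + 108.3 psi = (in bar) 7.467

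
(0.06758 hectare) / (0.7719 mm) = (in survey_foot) 2.872e+06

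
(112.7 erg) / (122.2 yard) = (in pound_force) 2.267e-08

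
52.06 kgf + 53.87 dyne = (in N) 510.5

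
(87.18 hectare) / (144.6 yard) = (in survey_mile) 4.097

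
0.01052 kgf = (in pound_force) 0.02319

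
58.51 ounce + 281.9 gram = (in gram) 1941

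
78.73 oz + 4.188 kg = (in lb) 14.15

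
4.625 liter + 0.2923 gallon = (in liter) 5.731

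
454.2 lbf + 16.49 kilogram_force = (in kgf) 222.5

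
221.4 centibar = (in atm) 2.185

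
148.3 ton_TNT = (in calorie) 1.483e+11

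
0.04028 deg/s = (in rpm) 0.006713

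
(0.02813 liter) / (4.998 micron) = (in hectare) 0.0005628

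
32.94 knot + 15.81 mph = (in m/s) 24.01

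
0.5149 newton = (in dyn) 5.149e+04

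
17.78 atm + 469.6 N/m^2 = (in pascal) 1.802e+06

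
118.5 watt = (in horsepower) 0.1589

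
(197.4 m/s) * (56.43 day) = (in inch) 3.789e+10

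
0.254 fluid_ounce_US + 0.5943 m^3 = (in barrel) 3.738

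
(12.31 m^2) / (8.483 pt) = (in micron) 4.113e+09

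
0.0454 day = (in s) 3923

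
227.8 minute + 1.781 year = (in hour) 1.561e+04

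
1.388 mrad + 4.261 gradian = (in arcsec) 1.409e+04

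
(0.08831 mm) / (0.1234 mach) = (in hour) 5.838e-10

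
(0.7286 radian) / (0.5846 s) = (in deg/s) 71.41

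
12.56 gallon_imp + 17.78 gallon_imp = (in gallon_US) 36.44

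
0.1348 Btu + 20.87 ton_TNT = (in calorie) 2.087e+10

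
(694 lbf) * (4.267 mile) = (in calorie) 5.067e+06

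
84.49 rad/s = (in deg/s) 4841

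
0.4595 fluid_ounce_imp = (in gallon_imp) 0.002872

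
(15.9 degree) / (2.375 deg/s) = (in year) 2.123e-07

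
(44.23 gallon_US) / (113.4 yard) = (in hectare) 1.615e-07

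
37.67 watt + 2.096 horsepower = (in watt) 1601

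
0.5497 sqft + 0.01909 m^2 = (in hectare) 7.016e-06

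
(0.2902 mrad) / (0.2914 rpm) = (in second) 0.00951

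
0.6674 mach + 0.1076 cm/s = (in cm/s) 2.273e+04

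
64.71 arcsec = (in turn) 4.993e-05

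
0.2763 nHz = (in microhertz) 0.0002763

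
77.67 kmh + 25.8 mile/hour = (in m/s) 33.11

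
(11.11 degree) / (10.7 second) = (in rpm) 0.1731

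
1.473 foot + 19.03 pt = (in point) 1292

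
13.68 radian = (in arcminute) 4.703e+04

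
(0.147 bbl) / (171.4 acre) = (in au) 2.252e-19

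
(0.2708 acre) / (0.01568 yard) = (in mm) 7.643e+07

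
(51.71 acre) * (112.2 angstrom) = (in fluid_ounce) 79.39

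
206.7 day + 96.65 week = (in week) 126.2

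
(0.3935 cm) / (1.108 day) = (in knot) 7.99e-08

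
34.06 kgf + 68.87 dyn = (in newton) 334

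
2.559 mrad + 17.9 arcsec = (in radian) 0.002646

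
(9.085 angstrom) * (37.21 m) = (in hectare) 3.381e-12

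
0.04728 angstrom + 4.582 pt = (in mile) 1.004e-06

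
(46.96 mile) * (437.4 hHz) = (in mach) 9.708e+06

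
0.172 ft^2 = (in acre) 3.949e-06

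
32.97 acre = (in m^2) 1.334e+05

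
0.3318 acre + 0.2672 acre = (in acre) 0.599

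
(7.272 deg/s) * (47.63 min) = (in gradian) 2.309e+04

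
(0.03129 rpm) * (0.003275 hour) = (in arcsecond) 7968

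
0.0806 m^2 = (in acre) 1.992e-05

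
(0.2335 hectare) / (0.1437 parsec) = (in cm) 5.266e-11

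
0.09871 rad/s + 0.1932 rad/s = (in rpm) 2.788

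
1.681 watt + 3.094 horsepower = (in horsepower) 3.096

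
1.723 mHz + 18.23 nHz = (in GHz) 1.723e-12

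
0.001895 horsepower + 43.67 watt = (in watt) 45.08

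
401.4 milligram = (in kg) 0.0004014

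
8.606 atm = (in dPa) 8.72e+06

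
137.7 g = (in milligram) 1.377e+05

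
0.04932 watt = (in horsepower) 6.614e-05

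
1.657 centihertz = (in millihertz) 16.57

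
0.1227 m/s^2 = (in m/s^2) 0.1227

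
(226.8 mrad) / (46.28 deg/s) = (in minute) 0.00468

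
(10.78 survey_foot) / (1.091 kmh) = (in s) 10.84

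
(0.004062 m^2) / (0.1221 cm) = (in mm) 3327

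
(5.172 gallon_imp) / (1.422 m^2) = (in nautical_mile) 8.928e-06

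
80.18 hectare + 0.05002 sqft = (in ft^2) 8.631e+06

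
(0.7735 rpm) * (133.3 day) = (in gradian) 5.939e+07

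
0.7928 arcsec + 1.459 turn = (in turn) 1.459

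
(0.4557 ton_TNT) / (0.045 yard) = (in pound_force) 1.042e+10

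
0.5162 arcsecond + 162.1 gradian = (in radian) 2.546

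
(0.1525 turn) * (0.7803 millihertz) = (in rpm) 0.00714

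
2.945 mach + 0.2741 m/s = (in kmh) 3611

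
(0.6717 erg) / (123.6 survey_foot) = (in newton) 1.783e-09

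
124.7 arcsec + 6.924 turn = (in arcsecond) 8.974e+06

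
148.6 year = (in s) 4.686e+09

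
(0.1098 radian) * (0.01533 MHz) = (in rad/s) 1683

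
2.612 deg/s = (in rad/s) 0.04559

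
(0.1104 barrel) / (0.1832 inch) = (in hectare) 0.0003772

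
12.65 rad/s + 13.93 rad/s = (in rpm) 253.8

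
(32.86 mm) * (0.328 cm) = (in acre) 2.663e-08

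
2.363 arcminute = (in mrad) 0.6874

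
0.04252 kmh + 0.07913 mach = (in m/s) 26.96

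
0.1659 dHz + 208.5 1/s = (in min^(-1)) 1.251e+04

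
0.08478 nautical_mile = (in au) 1.05e-09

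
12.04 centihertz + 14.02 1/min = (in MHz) 3.541e-07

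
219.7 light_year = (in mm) 2.079e+21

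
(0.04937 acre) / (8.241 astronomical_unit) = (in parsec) 5.252e-27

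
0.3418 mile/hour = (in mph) 0.3418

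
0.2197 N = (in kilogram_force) 0.0224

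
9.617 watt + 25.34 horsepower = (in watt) 1.891e+04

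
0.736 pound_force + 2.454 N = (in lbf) 1.288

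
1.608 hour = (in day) 0.067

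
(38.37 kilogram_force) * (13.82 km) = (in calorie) 1.243e+06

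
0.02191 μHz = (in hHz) 2.191e-10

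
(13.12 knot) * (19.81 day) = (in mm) 1.155e+10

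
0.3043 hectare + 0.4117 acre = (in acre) 1.164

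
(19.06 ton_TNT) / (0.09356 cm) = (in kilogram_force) 8.692e+12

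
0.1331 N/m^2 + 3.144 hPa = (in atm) 0.003104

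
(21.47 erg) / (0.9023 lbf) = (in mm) 0.0005349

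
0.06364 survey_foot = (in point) 54.99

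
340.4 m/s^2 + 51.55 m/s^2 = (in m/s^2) 391.9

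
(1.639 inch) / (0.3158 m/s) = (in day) 1.526e-06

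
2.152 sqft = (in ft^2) 2.152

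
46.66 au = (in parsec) 0.0002262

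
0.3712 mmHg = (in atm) 0.0004884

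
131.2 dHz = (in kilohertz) 0.01312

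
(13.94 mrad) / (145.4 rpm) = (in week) 1.514e-09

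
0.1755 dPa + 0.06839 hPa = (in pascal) 6.857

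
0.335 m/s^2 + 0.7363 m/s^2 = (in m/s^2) 1.071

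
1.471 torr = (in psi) 0.02844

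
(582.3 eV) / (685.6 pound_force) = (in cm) 3.059e-18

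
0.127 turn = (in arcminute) 2743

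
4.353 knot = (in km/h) 8.062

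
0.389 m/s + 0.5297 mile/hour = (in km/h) 2.253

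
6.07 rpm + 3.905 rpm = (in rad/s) 1.045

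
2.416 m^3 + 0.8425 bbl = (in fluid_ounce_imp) 8.975e+04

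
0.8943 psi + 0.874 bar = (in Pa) 9.357e+04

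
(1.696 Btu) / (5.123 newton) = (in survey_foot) 1146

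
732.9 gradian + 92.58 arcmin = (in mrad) 1.154e+04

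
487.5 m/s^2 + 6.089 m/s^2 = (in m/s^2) 493.6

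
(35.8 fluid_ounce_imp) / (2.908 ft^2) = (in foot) 0.01235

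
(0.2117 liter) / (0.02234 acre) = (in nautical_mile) 1.264e-09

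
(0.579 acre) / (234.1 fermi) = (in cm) 1.001e+18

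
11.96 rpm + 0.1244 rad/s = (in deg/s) 78.89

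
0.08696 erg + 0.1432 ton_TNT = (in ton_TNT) 0.1432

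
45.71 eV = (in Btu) 6.941e-21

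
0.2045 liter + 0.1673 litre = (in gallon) 0.09822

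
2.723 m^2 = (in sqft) 29.31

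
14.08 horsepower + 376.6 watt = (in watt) 1.088e+04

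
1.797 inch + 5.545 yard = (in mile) 0.003179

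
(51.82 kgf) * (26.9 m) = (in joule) 1.367e+04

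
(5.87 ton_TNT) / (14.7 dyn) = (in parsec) 0.005415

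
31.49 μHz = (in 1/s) 3.149e-05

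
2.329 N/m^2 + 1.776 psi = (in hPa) 122.5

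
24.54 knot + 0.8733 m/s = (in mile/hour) 30.19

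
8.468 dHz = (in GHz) 8.468e-10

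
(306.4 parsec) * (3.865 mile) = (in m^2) 5.881e+22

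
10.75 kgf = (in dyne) 1.054e+07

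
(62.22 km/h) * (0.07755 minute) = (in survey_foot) 263.8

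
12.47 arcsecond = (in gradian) 0.003849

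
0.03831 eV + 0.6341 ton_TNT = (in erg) 2.653e+16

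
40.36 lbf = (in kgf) 18.31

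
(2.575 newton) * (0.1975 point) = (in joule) 0.0001794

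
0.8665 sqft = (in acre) 1.989e-05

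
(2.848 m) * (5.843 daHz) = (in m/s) 166.4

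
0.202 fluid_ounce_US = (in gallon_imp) 0.001314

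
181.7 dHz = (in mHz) 1.817e+04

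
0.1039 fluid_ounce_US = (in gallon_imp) 0.0006759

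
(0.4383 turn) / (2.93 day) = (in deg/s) 0.0006233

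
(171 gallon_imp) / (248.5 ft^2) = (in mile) 2.092e-05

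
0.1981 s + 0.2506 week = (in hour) 42.1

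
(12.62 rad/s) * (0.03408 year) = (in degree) 7.771e+08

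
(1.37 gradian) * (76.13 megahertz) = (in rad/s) 1.638e+06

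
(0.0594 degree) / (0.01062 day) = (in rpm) 1.079e-05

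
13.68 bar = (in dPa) 1.368e+07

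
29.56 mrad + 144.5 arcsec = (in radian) 0.03026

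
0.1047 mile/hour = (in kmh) 0.1685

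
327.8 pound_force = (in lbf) 327.8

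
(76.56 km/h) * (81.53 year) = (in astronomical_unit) 0.3655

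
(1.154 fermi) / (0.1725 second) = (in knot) 1.3e-14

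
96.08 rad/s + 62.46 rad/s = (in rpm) 1514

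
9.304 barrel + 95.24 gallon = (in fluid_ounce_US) 6.221e+04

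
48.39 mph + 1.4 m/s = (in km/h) 82.92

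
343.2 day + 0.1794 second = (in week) 49.03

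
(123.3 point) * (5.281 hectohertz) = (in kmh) 82.7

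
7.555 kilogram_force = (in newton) 74.09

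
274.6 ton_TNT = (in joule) 1.149e+12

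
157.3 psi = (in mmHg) 8135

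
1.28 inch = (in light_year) 3.437e-18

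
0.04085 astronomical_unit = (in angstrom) 6.111e+19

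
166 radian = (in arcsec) 3.424e+07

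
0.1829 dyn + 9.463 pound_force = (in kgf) 4.292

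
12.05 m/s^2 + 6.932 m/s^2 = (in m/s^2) 18.98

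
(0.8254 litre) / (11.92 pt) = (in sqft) 2.113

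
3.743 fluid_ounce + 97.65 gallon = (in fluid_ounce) 1.25e+04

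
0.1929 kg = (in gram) 192.9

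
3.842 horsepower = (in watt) 2865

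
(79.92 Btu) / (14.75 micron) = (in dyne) 5.717e+14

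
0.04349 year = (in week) 2.268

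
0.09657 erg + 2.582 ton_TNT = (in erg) 1.08e+17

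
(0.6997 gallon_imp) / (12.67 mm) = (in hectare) 2.511e-05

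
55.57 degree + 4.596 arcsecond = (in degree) 55.57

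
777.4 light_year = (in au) 4.916e+07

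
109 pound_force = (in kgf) 49.44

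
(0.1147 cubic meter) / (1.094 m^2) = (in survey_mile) 6.515e-05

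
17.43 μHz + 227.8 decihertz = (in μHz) 2.278e+07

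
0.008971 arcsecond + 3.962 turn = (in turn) 3.962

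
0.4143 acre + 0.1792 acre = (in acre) 0.5935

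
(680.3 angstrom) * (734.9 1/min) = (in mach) 2.447e-09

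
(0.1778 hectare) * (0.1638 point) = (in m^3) 0.1027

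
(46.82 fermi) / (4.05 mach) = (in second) 3.395e-17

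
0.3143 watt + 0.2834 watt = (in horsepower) 0.0008015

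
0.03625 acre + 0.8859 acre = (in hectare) 0.3732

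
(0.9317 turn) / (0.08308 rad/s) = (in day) 0.0008155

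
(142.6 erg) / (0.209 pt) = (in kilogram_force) 0.01972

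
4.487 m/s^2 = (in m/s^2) 4.487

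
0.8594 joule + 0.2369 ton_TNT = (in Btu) 9.395e+05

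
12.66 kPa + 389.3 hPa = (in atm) 0.5092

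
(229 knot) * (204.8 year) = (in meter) 7.609e+11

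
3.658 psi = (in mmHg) 189.2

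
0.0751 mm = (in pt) 0.2129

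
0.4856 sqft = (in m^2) 0.04511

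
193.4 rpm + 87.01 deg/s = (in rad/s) 21.77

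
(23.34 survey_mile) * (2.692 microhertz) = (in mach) 0.000297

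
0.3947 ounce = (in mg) 1.119e+04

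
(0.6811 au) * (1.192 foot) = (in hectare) 3.702e+06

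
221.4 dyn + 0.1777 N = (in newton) 0.1799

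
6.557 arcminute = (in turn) 0.0003036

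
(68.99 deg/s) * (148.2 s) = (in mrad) 1.784e+05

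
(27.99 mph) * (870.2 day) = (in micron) 9.408e+14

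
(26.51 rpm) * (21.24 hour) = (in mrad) 2.123e+08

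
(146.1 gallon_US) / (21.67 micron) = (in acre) 6.306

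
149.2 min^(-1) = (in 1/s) 2.487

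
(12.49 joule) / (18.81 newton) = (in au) 4.439e-12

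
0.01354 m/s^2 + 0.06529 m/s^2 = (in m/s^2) 0.07883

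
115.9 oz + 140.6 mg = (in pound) 7.244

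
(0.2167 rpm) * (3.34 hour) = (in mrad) 2.729e+05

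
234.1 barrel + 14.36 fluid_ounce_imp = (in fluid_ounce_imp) 1.31e+06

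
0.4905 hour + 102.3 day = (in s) 8.84e+06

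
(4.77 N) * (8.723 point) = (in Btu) 1.391e-05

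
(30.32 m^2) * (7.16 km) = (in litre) 2.171e+08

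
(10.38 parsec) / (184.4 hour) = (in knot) 9.379e+11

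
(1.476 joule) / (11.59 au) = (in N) 8.513e-13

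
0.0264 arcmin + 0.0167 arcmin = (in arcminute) 0.0431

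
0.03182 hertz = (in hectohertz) 0.0003182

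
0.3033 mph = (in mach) 0.0003982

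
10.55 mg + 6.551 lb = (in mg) 2.971e+06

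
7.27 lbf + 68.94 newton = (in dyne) 1.013e+07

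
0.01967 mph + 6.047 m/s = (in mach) 0.01779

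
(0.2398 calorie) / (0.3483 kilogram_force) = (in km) 0.0002937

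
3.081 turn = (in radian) 19.36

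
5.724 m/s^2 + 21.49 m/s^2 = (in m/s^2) 27.21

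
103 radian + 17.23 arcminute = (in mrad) 1.03e+05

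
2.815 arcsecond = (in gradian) 0.0008688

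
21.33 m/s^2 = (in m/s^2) 21.33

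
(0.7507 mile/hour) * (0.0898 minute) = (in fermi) 1.808e+15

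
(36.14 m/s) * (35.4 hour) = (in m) 4.606e+06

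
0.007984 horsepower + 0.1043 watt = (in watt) 6.058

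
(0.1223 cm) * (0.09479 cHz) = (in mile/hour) 2.593e-06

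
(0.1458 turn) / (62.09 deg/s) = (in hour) 0.0002348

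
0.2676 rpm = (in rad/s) 0.02802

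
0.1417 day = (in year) 0.0003882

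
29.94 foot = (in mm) 9126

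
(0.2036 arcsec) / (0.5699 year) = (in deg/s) 3.147e-12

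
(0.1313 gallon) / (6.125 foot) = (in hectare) 2.662e-08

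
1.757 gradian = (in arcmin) 94.88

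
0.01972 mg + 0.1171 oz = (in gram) 3.32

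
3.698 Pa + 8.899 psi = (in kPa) 61.36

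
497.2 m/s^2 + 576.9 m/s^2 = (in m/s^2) 1074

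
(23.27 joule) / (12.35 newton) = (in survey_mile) 0.001171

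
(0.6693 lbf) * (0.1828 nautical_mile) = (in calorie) 240.9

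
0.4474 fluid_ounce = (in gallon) 0.003495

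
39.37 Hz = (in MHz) 3.937e-05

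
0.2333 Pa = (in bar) 2.333e-06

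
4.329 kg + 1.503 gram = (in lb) 9.547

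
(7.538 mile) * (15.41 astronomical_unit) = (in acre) 6.911e+12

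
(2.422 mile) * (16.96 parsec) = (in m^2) 2.04e+21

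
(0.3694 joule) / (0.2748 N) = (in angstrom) 1.344e+10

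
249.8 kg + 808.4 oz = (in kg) 272.7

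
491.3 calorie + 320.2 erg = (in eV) 1.283e+22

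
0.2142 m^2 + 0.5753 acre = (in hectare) 0.2328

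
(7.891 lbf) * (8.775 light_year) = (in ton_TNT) 6.965e+08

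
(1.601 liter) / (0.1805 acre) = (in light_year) 2.317e-22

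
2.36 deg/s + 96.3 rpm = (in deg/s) 580.2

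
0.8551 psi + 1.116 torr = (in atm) 0.05965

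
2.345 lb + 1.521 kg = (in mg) 2.585e+06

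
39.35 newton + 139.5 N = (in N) 178.8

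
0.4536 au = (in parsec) 2.199e-06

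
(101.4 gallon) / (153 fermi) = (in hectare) 2.509e+08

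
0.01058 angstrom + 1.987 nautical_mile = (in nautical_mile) 1.987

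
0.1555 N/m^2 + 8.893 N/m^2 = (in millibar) 0.09049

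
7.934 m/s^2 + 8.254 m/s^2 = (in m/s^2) 16.19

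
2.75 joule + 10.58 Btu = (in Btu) 10.58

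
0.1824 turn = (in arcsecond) 2.364e+05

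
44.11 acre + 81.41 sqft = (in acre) 44.11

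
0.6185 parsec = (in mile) 1.186e+13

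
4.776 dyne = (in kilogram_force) 4.87e-06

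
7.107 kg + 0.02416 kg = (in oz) 251.5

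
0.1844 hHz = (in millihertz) 1.844e+04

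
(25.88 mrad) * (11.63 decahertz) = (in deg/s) 172.5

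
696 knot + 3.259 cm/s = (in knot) 696.1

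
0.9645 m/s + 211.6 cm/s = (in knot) 5.988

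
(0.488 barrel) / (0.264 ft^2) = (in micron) 3.163e+06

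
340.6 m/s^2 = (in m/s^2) 340.6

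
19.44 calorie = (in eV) 5.077e+20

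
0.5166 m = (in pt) 1464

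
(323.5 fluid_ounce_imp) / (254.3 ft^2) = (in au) 2.601e-15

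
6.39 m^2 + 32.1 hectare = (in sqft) 3.455e+06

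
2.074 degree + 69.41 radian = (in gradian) 4421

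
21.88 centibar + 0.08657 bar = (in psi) 4.429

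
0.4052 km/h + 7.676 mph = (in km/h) 12.76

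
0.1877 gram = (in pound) 0.0004138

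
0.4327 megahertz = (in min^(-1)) 2.596e+07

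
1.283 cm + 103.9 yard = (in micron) 9.502e+07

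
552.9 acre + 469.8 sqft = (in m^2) 2.238e+06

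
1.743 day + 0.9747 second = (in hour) 41.83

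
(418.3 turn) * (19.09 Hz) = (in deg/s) 2.875e+06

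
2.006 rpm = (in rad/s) 0.2101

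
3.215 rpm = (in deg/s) 19.29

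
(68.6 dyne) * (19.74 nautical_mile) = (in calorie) 5.994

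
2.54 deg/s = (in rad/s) 0.04433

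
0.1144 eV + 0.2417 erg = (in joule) 2.417e-08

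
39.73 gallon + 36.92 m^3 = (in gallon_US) 9793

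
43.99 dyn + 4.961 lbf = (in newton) 22.07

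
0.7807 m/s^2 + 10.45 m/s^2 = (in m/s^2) 11.23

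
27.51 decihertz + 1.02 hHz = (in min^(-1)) 6285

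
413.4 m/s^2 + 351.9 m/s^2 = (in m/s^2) 765.3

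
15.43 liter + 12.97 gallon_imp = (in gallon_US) 19.65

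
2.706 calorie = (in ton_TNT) 2.706e-09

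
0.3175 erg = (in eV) 1.982e+11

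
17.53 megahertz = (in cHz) 1.753e+09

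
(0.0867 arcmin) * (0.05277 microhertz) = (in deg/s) 7.625e-11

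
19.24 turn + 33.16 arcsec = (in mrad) 1.209e+05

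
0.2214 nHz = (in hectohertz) 2.214e-12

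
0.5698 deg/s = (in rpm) 0.09497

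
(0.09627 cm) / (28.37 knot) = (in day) 7.634e-10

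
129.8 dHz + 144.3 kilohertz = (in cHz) 1.443e+07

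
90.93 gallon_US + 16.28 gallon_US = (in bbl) 2.553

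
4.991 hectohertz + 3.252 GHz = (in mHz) 3.252e+12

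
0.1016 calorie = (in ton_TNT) 1.016e-10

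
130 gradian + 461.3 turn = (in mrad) 2.9e+06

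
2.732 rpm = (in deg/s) 16.39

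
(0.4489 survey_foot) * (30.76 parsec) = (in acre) 3.209e+13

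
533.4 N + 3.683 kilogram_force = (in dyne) 5.695e+07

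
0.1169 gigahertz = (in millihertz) 1.169e+11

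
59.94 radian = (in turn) 9.54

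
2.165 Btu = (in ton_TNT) 5.459e-07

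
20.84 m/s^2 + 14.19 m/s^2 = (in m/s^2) 35.03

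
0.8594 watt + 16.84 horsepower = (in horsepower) 16.84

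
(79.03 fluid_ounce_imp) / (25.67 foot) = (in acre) 7.092e-08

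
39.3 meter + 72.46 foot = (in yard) 67.13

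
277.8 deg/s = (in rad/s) 4.849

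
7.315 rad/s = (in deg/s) 419.1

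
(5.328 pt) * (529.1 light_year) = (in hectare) 9.409e+11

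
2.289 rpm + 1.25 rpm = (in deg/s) 21.23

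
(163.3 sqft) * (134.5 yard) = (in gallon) 4.929e+05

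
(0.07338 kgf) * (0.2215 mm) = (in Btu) 1.511e-07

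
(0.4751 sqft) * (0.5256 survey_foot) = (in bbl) 0.04448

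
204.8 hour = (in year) 0.02338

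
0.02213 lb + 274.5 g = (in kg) 0.2845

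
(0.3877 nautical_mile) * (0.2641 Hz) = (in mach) 0.5569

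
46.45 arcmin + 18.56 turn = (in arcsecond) 2.406e+07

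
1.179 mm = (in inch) 0.04642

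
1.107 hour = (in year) 0.0001264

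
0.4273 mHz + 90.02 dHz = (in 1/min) 540.1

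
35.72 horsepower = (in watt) 2.664e+04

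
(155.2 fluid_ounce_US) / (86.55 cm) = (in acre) 1.31e-06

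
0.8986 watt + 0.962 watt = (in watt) 1.861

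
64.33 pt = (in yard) 0.02482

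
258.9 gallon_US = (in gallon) 258.9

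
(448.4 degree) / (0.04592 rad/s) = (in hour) 0.04734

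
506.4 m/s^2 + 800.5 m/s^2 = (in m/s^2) 1307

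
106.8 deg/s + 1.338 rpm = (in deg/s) 114.8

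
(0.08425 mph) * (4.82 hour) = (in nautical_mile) 0.3529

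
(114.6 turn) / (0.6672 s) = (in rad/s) 1079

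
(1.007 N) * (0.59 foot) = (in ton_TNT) 4.328e-11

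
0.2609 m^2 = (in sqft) 2.808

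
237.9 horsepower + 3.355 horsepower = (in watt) 1.799e+05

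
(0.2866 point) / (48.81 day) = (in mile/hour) 5.363e-11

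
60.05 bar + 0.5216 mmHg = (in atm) 59.27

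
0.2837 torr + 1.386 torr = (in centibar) 0.2226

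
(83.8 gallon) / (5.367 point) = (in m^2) 167.5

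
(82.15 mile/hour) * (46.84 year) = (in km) 5.425e+07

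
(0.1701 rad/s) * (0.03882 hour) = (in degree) 1362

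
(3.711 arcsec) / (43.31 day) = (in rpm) 4.591e-11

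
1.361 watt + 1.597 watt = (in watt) 2.958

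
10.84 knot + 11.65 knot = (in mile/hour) 25.88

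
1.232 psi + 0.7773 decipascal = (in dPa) 8.494e+04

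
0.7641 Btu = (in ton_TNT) 1.927e-07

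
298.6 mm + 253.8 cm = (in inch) 111.7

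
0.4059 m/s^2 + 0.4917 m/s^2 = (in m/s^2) 0.8976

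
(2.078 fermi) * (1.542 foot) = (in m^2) 9.767e-16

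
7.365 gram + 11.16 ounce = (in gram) 323.7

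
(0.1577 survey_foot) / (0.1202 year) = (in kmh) 4.565e-08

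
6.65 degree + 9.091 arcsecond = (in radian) 0.1161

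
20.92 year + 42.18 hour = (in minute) 1.1e+07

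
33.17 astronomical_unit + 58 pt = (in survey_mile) 3.083e+09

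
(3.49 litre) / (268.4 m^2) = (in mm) 0.013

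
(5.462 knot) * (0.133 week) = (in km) 226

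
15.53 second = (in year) 4.925e-07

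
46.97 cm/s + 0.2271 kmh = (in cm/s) 53.28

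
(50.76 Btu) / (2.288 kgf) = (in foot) 7831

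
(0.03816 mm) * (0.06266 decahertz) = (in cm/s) 0.002391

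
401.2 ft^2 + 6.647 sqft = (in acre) 0.009363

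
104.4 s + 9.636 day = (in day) 9.637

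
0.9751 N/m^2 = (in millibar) 0.009751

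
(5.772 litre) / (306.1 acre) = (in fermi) 4.66e+06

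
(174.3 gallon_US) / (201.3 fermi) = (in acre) 8.099e+08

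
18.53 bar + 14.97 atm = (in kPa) 3370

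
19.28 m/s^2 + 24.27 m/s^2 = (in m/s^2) 43.55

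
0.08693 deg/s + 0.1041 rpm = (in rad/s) 0.01242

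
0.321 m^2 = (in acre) 7.932e-05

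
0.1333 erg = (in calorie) 3.186e-09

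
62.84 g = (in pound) 0.1385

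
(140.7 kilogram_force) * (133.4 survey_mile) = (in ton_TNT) 0.0708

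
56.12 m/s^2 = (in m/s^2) 56.12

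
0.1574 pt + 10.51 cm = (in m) 0.1052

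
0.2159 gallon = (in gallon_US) 0.2159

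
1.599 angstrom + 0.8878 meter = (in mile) 0.0005517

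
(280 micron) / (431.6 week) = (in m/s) 1.073e-12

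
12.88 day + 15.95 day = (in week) 4.119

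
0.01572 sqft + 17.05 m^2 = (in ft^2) 183.5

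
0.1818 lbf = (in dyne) 8.087e+04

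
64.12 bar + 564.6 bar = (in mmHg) 4.716e+05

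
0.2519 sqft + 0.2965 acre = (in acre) 0.2965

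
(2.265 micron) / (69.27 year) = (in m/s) 1.037e-15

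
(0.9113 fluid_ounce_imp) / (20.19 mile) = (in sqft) 8.578e-09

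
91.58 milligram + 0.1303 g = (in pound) 0.0004892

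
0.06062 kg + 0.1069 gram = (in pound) 0.1339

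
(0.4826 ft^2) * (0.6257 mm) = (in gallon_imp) 0.006171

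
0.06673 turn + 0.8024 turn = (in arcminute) 1.877e+04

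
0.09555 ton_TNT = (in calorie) 9.555e+07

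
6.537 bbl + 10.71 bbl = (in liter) 2742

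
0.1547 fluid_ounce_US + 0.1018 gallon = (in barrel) 0.002453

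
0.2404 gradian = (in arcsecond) 778.9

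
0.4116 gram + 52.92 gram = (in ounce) 1.881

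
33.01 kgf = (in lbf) 72.77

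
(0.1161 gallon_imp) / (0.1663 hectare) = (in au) 2.122e-18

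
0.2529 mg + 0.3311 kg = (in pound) 0.73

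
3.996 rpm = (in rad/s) 0.4185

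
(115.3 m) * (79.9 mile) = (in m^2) 1.483e+07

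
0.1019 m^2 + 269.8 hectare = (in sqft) 2.904e+07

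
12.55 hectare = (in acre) 31.01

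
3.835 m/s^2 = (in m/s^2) 3.835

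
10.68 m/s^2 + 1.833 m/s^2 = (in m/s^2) 12.51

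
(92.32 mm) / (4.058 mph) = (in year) 1.614e-09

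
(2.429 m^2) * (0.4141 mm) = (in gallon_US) 0.2657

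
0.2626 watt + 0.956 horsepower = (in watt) 713.2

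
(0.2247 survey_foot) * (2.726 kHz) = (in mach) 0.5483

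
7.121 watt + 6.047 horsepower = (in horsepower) 6.057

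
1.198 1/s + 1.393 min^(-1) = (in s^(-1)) 1.221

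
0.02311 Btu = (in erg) 2.438e+08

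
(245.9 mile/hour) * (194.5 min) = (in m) 1.283e+06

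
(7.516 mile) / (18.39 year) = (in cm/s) 0.002086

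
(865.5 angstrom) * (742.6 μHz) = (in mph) 1.438e-10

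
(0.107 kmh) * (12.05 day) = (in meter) 3.094e+04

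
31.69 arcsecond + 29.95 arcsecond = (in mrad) 0.2988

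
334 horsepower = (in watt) 2.491e+05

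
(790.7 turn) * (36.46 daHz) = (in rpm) 1.73e+07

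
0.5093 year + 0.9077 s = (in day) 185.9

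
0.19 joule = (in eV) 1.186e+18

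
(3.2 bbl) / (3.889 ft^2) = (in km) 0.001408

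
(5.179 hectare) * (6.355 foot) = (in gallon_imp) 2.207e+07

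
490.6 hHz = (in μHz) 4.906e+10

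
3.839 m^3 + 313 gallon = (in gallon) 1327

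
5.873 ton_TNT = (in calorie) 5.873e+09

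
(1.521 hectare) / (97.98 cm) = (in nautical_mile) 8.382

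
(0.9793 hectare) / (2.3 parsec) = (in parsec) 4.472e-30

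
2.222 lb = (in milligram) 1.008e+06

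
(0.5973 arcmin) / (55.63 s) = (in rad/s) 3.123e-06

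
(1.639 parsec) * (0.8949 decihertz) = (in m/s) 4.526e+15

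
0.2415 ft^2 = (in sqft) 0.2415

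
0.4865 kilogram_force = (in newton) 4.771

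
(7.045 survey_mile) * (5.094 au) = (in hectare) 8.64e+11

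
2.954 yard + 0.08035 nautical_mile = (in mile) 0.09414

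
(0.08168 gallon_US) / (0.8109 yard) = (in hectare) 4.17e-08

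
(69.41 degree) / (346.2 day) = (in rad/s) 4.05e-08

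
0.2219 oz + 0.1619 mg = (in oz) 0.2219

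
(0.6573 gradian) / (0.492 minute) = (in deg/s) 0.02004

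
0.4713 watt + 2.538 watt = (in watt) 3.009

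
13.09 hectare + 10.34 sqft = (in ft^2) 1.409e+06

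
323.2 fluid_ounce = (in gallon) 2.525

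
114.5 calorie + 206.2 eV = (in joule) 479.1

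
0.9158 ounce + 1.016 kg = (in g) 1042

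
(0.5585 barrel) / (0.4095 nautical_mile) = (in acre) 2.893e-08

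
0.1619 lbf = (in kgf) 0.07344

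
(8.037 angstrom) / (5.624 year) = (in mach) 1.331e-20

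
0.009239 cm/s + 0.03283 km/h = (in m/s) 0.009212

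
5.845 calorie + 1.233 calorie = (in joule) 29.61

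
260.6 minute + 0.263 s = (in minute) 260.6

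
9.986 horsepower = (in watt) 7447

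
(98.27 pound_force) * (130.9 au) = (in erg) 8.56e+22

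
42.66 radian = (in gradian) 2716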